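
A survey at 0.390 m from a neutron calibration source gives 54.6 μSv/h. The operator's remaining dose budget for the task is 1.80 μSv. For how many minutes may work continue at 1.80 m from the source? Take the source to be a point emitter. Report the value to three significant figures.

42.1 min

Since intensity falls as 1/r², rate at 1.80 m:
(0.390/1.80)² = 0.04694, so 54.6 × 0.04694 = 2.563 μSv/h.
Stay time = 1.80 μSv ÷ 2.563 μSv/h = 0.7023 h = 42.14 min.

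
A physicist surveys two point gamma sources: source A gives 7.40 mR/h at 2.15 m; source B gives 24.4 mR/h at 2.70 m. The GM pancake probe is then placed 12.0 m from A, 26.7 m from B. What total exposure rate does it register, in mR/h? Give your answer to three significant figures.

By superposition, sum each source's inverse-square contribution:
A: 7.40 × (2.15/12.0)² = 0.2375 mR/h
B: 24.4 × (2.70/26.7)² = 0.2495 mR/h
Total = 0.2375 + 0.2495 = 0.4870 mR/h.

0.487 mR/h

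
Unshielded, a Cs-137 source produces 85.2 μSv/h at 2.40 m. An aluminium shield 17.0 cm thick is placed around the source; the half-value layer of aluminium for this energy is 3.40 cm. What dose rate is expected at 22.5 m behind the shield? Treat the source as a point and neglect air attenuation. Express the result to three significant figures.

Distance alone: 85.2 × (2.40/22.5)² = 85.2 × 0.01138 = 0.9696 μSv/h.
Shield: 17.0/3.40 = 5.000 half-value layers → attenuation 2^(−5.000) = 0.03125.
Combined: 0.9696 × 0.03125 = 0.03030 μSv/h.

0.0303 μSv/h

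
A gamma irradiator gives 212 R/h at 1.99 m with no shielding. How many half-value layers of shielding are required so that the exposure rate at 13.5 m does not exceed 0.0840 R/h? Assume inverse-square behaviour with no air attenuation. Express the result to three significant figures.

5.78 half-value layers

At 13.5 m, distance alone gives 212 × (1.99/13.5)² = 212 × 0.02173 = 4.607 R/h.
Further attenuation needed: 4.607/0.0840 = 54.85.
n = log₂(54.85) = 5.777 half-value layers.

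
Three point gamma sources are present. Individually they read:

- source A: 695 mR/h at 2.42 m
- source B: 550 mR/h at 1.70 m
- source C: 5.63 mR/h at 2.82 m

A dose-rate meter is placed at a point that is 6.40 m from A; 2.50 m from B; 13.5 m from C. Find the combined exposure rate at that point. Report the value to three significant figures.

By superposition, sum each source's inverse-square contribution:
A: 695 × (2.42/6.40)² = 99.37 mR/h
B: 550 × (1.70/2.50)² = 254.3 mR/h
C: 5.63 × (2.82/13.5)² = 0.2457 mR/h
Total = 99.37 + 254.3 + 0.2457 = 353.9 mR/h.

354 mR/h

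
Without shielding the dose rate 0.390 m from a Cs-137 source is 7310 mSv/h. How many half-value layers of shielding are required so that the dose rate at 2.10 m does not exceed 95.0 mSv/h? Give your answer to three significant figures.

At 2.10 m, distance alone gives 7310 × (0.390/2.10)² = 7310 × 0.03449 = 252.1 mSv/h.
Further attenuation needed: 252.1/95.0 = 2.654.
n = log₂(2.654) = 1.408 half-value layers.

1.41 half-value layers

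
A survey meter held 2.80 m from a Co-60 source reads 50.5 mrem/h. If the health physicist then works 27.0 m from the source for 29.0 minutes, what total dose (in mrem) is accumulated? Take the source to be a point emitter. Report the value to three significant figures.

0.262 mrem

Since intensity falls as 1/r², rate at 27.0 m:
(2.80/27.0)² = 0.01075, so 50.5 × 0.01075 = 0.5429 mrem/h.
Dose = rate × time = 0.5429 mrem/h × 0.4833 h = 0.2624 mrem.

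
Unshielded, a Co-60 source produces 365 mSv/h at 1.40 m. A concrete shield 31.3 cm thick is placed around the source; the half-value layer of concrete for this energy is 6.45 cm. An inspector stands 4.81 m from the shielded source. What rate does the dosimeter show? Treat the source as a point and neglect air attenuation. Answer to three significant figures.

1.07 mSv/h

Distance alone: 365 × (1.40/4.81)² = 365 × 0.08472 = 30.92 mSv/h.
Shield: 31.3/6.45 = 4.853 half-value layers → attenuation 2^(−4.853) = 0.03460.
Combined: 30.92 × 0.03460 = 1.070 mSv/h.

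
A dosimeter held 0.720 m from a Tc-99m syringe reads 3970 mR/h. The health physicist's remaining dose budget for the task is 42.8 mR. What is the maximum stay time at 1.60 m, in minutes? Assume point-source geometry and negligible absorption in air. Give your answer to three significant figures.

3.19 min

Since intensity falls as 1/r², rate at 1.60 m:
(0.720/1.60)² = 0.2025, so 3970 × 0.2025 = 803.9 mR/h.
Stay time = 42.8 mR ÷ 803.9 mR/h = 0.05324 h = 3.194 min.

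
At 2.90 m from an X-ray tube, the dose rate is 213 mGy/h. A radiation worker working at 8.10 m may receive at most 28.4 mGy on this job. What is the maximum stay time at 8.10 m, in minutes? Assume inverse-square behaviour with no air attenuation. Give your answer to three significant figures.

62.4 min

By the inverse-square law, rate at 8.10 m:
(2.90/8.10)² = 0.1282, so 213 × 0.1282 = 27.31 mGy/h.
Stay time = 28.4 mGy ÷ 27.31 mGy/h = 1.040 h = 62.40 min.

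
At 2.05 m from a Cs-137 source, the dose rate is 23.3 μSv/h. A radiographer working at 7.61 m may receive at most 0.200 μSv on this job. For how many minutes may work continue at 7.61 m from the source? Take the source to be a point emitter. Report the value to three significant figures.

By the inverse-square law, rate at 7.61 m:
23.3 × (2.05/7.61)² = 23.3 × 0.07257 = 1.691 μSv/h.
Stay time = 0.200 μSv ÷ 1.691 μSv/h = 0.1183 h = 7.098 min.

7.10 min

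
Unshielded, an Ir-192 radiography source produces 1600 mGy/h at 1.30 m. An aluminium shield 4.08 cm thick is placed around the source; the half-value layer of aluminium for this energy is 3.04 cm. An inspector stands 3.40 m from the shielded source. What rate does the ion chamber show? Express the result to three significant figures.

92.3 mGy/h

Distance alone: (1.30/3.40)² = 0.1462, so 1600 × 0.1462 = 233.9 mGy/h.
Shield: 4.08/3.04 = 1.342 half-value layers → attenuation 2^(−1.342) = 0.3945.
Combined: 233.9 × 0.3945 = 92.27 mGy/h.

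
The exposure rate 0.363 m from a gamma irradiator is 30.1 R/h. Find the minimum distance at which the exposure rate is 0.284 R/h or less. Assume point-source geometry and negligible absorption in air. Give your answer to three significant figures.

Applying the 1/r² law, d₂ = d₁·√(I₁/I₂).
I₁/I₂ = 30.1/0.284 = 106.0, so d₂ = 0.363 × √106.0 = 3.737 m.

3.74 m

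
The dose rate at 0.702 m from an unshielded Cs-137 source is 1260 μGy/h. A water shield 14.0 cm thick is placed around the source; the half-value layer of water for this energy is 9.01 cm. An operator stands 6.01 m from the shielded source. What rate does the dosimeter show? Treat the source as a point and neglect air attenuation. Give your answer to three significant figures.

Distance alone: 1260 × (0.702/6.01)² = 1260 × 0.01364 = 17.19 μGy/h.
Shield: 14.0/9.01 = 1.554 half-value layers → attenuation 2^(−1.554) = 0.3406.
Combined: 17.19 × 0.3406 = 5.855 μGy/h.

5.86 μGy/h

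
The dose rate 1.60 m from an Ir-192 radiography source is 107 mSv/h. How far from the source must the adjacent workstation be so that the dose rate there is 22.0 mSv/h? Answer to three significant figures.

3.53 m

Applying the 1/r² law, d₂ = d₁·√(I₁/I₂).
I₁/I₂ = 107/22.0 = 4.864, so d₂ = 1.60 × √4.864 = 3.529 m.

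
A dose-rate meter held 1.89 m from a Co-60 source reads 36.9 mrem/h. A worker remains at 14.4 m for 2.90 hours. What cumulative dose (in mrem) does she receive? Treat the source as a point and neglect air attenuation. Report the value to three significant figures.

1.84 mrem

By the inverse-square law, rate at 14.4 m:
36.9 × (1.89/14.4)² = 36.9 × 0.01723 = 0.6358 mrem/h.
Dose = rate × time = 0.6358 mrem/h × 2.900 h = 1.844 mrem.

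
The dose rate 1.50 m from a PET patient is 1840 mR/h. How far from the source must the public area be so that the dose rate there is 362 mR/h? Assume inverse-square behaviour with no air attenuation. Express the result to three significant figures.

Intensity scales as (d₁/d₂)², so d₂ = d₁·√(I₁/I₂).
I₁/I₂ = 1840/362 = 5.083, so d₂ = 1.50 × √5.083 = 3.382 m.

3.38 m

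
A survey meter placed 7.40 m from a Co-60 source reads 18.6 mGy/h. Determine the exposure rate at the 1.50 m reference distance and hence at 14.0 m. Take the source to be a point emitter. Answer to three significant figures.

453 mGy/h; 5.20 mGy/h

By the inverse-square law,
At 1.50 m: 18.6 × (7.40/1.50)² = 18.6 × 24.34 = 452.7 mGy/h
At 14.0 m: 452.7 × (1.50/14.0)² = 452.7 × 0.01148 = 5.197 mGy/h.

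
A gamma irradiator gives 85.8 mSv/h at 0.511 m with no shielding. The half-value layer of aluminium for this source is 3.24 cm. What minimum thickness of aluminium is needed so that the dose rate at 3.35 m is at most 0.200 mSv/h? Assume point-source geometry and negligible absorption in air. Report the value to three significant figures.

At 3.35 m, distance alone gives (0.511/3.35)² = 0.02327, so 85.8 × 0.02327 = 1.997 mSv/h.
Further attenuation needed: 1.997/0.200 = 9.985.
n = log₂(9.985) = 3.320 half-value layers.
Thickness = 3.320 × 3.24 cm = 10.76 cm.

10.8 cm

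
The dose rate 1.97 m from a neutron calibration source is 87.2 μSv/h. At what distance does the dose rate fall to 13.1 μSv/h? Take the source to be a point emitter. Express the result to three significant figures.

Applying the 1/r² law, d₂ = d₁·√(I₁/I₂).
I₁/I₂ = 87.2/13.1 = 6.656, so d₂ = 1.97 × √6.656 = 5.082 m.

5.08 m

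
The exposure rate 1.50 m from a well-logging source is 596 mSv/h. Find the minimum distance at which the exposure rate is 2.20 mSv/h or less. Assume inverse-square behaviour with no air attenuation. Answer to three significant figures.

24.7 m

By the inverse-square law, d₂ = d₁·√(I₁/I₂).
I₁/I₂ = 596/2.20 = 270.9, so d₂ = 1.50 × √270.9 = 24.69 m.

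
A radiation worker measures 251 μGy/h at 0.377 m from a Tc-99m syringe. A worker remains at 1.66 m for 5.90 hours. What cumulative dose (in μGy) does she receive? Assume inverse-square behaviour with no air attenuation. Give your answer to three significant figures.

Applying the 1/r² law, rate at 1.66 m:
251 × (0.377/1.66)² = 251 × 0.05158 = 12.95 μGy/h.
Dose = rate × time = 12.95 μGy/h × 5.900 h = 76.41 μGy.

76.4 μGy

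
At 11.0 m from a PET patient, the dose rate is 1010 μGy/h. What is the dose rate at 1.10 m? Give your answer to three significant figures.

Since intensity falls as 1/r², the rate at 1.10 m is
(11.0/1.10)² = 100.0, so 1010 × 100.0 = 101000 μGy/h.

101000 μGy/h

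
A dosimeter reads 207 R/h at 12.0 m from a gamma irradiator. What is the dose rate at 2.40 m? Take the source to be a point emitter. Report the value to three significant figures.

5180 R/h

Intensity scales as (d₁/d₂)², so the rate at 2.40 m is
207 × (12.0/2.40)² = 207 × 25.00 = 5175 R/h.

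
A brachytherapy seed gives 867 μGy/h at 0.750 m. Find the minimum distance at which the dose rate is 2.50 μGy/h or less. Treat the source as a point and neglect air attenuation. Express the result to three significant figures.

14.0 m

Since intensity falls as 1/r², d₂ = d₁·√(I₁/I₂).
I₁/I₂ = 867/2.50 = 346.8, so d₂ = 0.750 × √346.8 = 13.97 m.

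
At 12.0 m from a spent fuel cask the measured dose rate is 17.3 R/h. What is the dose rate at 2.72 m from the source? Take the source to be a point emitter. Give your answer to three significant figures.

337 R/h

Using I₁d₁² = I₂d₂², scaling from 12.0 m to 2.72 m:
17.3 × (12.0/2.72)² = 17.3 × 19.46 = 336.7 R/h.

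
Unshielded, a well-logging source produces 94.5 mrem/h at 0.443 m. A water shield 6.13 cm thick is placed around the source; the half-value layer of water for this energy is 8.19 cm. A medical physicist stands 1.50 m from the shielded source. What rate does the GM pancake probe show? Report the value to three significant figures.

4.91 mrem/h

Distance alone: 94.5 × (0.443/1.50)² = 94.5 × 0.08722 = 8.242 mrem/h.
Shield: 6.13/8.19 = 0.7485 half-value layers → attenuation 2^(−0.7485) = 0.5952.
Combined: 8.242 × 0.5952 = 4.906 mrem/h.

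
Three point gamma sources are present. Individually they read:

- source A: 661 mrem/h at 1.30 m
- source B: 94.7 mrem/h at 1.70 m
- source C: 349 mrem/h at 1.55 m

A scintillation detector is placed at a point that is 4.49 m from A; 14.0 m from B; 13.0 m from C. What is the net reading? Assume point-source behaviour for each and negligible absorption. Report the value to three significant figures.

By superposition, sum each source's inverse-square contribution:
A: 661 × (1.30/4.49)² = 55.41 mrem/h
B: 94.7 × (1.70/14.0)² = 1.396 mrem/h
C: 349 × (1.55/13.0)² = 4.961 mrem/h
Total = 55.41 + 1.396 + 4.961 = 61.77 mrem/h.

61.8 mrem/h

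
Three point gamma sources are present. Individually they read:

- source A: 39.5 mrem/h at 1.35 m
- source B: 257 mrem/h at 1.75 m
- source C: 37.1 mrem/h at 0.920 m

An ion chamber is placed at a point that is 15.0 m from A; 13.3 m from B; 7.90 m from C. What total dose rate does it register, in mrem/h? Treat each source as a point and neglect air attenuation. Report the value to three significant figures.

By superposition, sum each source's inverse-square contribution:
A: 39.5 × (1.35/15.0)² = 0.3200 mrem/h
B: 257 × (1.75/13.3)² = 4.449 mrem/h
C: 37.1 × (0.920/7.90)² = 0.5031 mrem/h
Total = 0.3200 + 4.449 + 0.5031 = 5.272 mrem/h.

5.27 mrem/h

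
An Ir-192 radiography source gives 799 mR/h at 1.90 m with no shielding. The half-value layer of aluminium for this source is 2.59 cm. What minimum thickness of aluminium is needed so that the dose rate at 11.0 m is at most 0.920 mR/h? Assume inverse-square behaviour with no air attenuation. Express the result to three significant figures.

12.2 cm

At 11.0 m, distance alone gives (1.90/11.0)² = 0.02983, so 799 × 0.02983 = 23.83 mR/h.
Further attenuation needed: 23.83/0.920 = 25.90.
n = log₂(25.90) = 4.695 half-value layers.
Thickness = 4.695 × 2.59 cm = 12.16 cm.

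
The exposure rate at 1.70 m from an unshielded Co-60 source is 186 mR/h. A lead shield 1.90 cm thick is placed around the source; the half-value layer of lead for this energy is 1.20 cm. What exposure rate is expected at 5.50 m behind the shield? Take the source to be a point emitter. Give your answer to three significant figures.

Distance alone: (1.70/5.50)² = 0.09554, so 186 × 0.09554 = 17.77 mR/h.
Shield: 1.90/1.20 = 1.583 half-value layers → attenuation 2^(−1.583) = 0.3338.
Combined: 17.77 × 0.3338 = 5.932 mR/h.

5.93 mR/h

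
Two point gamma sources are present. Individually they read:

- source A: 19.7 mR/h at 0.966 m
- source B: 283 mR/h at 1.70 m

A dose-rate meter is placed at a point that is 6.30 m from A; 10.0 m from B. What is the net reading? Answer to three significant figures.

By superposition, sum each source's inverse-square contribution:
A: 19.7 × (0.966/6.30)² = 0.4632 mR/h
B: 283 × (1.70/10.0)² = 8.179 mR/h
Total = 0.4632 + 8.179 = 8.642 mR/h.

8.64 mR/h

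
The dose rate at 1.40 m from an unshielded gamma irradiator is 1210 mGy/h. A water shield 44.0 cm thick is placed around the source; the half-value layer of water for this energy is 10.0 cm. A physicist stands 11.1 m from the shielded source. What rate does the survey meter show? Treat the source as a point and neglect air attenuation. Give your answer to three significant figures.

0.912 mGy/h

Distance alone: 1210 × (1.40/11.1)² = 1210 × 0.01591 = 19.25 mGy/h.
Shield: 44.0/10.0 = 4.400 half-value layers → attenuation 2^(−4.400) = 0.04737.
Combined: 19.25 × 0.04737 = 0.9119 mGy/h.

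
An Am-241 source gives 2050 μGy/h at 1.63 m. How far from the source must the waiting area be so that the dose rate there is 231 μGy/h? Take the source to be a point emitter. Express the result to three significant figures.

Using I₁d₁² = I₂d₂², d₂ = d₁·√(I₁/I₂).
I₁/I₂ = 2050/231 = 8.874, so d₂ = 1.63 × √8.874 = 4.856 m.

4.86 m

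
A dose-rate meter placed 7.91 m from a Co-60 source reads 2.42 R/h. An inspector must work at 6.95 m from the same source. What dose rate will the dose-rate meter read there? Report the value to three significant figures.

3.13 R/h

By the inverse-square law, scaling from 7.91 m to 6.95 m:
2.42 × (7.91/6.95)² = 2.42 × 1.295 = 3.134 R/h.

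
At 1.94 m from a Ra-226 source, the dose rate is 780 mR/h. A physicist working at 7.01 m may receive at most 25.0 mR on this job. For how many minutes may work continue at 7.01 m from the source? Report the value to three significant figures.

Applying the 1/r² law, rate at 7.01 m:
(1.94/7.01)² = 0.07659, so 780 × 0.07659 = 59.74 mR/h.
Stay time = 25.0 mR ÷ 59.74 mR/h = 0.4185 h = 25.11 min.

25.1 min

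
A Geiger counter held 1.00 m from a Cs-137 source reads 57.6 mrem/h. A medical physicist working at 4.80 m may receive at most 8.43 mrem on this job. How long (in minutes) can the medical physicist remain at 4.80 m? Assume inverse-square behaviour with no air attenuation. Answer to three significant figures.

202 min

Using I₁d₁² = I₂d₂², rate at 4.80 m:
57.6 × (1.00/4.80)² = 57.6 × 0.04340 = 2.500 mrem/h.
Stay time = 8.43 mrem ÷ 2.500 mrem/h = 3.372 h = 202.3 min.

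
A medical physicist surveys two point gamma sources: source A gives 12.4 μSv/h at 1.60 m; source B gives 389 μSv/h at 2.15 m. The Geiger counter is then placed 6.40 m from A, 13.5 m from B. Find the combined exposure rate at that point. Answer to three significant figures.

By superposition, sum each source's inverse-square contribution:
A: 12.4 × (1.60/6.40)² = 0.7750 μSv/h
B: 389 × (2.15/13.5)² = 9.866 μSv/h
Total = 0.7750 + 9.866 = 10.64 μSv/h.

10.6 μSv/h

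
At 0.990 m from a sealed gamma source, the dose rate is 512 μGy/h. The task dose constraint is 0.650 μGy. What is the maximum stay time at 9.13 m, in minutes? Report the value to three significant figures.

Intensity scales as (d₁/d₂)², so rate at 9.13 m:
512 × (0.990/9.13)² = 512 × 0.01176 = 6.021 μGy/h.
Stay time = 0.650 μGy ÷ 6.021 μGy/h = 0.1080 h = 6.480 min.

6.48 min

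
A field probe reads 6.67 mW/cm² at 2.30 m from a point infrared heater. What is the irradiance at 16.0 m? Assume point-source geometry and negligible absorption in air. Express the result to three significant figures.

0.138 mW/cm²

Using I₁d₁² = I₂d₂², the rate at 16.0 m is
6.67 × (2.30/16.0)² = 6.67 × 0.02066 = 0.1378 mW/cm².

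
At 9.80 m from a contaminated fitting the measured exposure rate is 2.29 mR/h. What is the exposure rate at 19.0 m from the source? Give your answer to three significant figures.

0.609 mR/h

Since intensity falls as 1/r², scaling from 9.80 m to 19.0 m:
2.29 × (9.80/19.0)² = 2.29 × 0.2660 = 0.6091 mR/h.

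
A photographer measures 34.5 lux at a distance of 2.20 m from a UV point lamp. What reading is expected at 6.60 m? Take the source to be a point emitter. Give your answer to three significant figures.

Since intensity falls as 1/r², the rate at 6.60 m is
34.5 × (2.20/6.60)² = 34.5 × 0.1111 = 3.833 lux.

3.83 lux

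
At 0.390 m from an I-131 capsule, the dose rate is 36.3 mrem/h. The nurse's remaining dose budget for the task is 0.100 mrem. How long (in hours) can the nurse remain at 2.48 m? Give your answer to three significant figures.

0.111 h

Intensity scales as (d₁/d₂)², so rate at 2.48 m:
36.3 × (0.390/2.48)² = 36.3 × 0.02473 = 0.8977 mrem/h.
Stay time = 0.100 mrem ÷ 0.8977 mrem/h = 0.1114 h.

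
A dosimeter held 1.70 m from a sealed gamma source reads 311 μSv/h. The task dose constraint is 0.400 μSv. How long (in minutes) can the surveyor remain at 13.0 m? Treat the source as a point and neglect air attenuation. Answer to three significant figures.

Using I₁d₁² = I₂d₂², rate at 13.0 m:
311 × (1.70/13.0)² = 311 × 0.01710 = 5.318 μSv/h.
Stay time = 0.400 μSv ÷ 5.318 μSv/h = 0.07522 h = 4.513 min.

4.51 min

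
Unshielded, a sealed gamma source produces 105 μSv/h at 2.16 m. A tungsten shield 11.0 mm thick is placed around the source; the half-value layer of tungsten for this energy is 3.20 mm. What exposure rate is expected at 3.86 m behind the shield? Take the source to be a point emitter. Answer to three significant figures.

Distance alone: 105 × (2.16/3.86)² = 105 × 0.3131 = 32.88 μSv/h.
Shield: 11.0/3.20 = 3.438 half-value layers → attenuation 2^(−3.438) = 0.09227.
Combined: 32.88 × 0.09227 = 3.034 μSv/h.

3.03 μSv/h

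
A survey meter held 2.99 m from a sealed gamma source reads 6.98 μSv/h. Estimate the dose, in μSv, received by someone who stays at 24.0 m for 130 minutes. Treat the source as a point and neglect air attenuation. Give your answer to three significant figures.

Using I₁d₁² = I₂d₂², rate at 24.0 m:
(2.99/24.0)² = 0.01552, so 6.98 × 0.01552 = 0.1083 μSv/h.
Dose = rate × time = 0.1083 μSv/h × 2.167 h = 0.2347 μSv.

0.235 μSv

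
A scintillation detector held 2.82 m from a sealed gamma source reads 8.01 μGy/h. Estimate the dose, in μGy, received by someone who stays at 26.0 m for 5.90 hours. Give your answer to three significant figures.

Intensity scales as (d₁/d₂)², so rate at 26.0 m:
8.01 × (2.82/26.0)² = 8.01 × 0.01176 = 0.09420 μGy/h.
Dose = rate × time = 0.09420 μGy/h × 5.900 h = 0.5558 μGy.

0.556 μGy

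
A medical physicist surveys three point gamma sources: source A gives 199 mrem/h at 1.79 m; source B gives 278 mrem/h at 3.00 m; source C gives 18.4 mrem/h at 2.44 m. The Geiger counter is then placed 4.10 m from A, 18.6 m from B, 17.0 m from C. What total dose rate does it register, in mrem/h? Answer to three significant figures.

By superposition, sum each source's inverse-square contribution:
A: 199 × (1.79/4.10)² = 37.93 mrem/h
B: 278 × (3.00/18.6)² = 7.232 mrem/h
C: 18.4 × (2.44/17.0)² = 0.3791 mrem/h
Total = 37.93 + 7.232 + 0.3791 = 45.54 mrem/h.

45.5 mrem/h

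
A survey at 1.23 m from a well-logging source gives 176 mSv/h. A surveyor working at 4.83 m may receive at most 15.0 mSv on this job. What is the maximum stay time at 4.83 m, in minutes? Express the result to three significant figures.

78.9 min

Applying the 1/r² law, rate at 4.83 m:
(1.23/4.83)² = 0.06485, so 176 × 0.06485 = 11.41 mSv/h.
Stay time = 15.0 mSv ÷ 11.41 mSv/h = 1.315 h = 78.90 min.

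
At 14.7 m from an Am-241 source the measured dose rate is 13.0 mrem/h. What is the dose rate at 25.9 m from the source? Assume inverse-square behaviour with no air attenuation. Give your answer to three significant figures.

Since intensity falls as 1/r², scaling from 14.7 m to 25.9 m:
(14.7/25.9)² = 0.3221, so 13.0 × 0.3221 = 4.187 mrem/h.

4.19 mrem/h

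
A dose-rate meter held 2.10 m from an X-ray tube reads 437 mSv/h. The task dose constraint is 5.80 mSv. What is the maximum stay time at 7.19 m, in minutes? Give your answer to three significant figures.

9.34 min

By the inverse-square law, rate at 7.19 m:
(2.10/7.19)² = 0.08531, so 437 × 0.08531 = 37.28 mSv/h.
Stay time = 5.80 mSv ÷ 37.28 mSv/h = 0.1556 h = 9.336 min.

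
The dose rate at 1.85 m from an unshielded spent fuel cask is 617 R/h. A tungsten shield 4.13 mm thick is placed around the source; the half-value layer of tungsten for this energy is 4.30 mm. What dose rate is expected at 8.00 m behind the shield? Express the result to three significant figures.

17.0 R/h

Distance alone: 617 × (1.85/8.00)² = 617 × 0.05348 = 33.00 R/h.
Shield: 4.13/4.30 = 0.9605 half-value layers → attenuation 2^(−0.9605) = 0.5139.
Combined: 33.00 × 0.5139 = 16.96 R/h.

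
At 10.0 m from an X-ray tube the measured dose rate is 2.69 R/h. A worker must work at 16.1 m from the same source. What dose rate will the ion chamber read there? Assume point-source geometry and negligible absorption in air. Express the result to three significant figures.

1.04 R/h

Since intensity falls as 1/r², scaling from 10.0 m to 16.1 m:
2.69 × (10.0/16.1)² = 2.69 × 0.3858 = 1.038 R/h.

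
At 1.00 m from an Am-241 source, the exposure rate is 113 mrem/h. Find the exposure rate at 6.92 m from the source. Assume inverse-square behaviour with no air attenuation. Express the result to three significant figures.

Using I₁d₁² = I₂d₂², the rate at 6.92 m is
(1.00/6.92)² = 0.02088, so 113 × 0.02088 = 2.359 mrem/h.

2.36 mrem/h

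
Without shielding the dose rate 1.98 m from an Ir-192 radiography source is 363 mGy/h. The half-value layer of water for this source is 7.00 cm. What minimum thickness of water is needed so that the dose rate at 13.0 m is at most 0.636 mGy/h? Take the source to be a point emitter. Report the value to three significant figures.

At 13.0 m, distance alone gives (1.98/13.0)² = 0.02320, so 363 × 0.02320 = 8.422 mGy/h.
Further attenuation needed: 8.422/0.636 = 13.24.
n = log₂(13.24) = 3.727 half-value layers.
Thickness = 3.727 × 7.00 cm = 26.09 cm.

26.1 cm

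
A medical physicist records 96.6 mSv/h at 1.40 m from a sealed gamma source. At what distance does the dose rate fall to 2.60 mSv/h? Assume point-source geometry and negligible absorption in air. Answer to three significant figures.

8.53 m

Applying the 1/r² law, d₂ = d₁·√(I₁/I₂).
I₁/I₂ = 96.6/2.60 = 37.15, so d₂ = 1.40 × √37.15 = 8.533 m.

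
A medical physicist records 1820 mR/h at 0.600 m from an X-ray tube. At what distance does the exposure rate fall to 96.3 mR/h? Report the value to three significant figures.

2.61 m

Using I₁d₁² = I₂d₂², d₂ = d₁·√(I₁/I₂).
I₁/I₂ = 1820/96.3 = 18.90, so d₂ = 0.600 × √18.90 = 2.608 m.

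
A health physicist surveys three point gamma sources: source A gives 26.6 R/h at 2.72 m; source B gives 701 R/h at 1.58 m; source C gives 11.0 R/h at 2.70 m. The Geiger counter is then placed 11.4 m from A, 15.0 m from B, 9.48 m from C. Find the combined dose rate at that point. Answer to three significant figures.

10.2 R/h

By superposition, sum each source's inverse-square contribution:
A: 26.6 × (2.72/11.4)² = 1.514 R/h
B: 701 × (1.58/15.0)² = 7.778 R/h
C: 11.0 × (2.70/9.48)² = 0.8923 R/h
Total = 1.514 + 7.778 + 0.8923 = 10.18 R/h.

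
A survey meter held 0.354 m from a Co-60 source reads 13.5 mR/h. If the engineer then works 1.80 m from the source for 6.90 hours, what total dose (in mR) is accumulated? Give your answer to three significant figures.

Intensity scales as (d₁/d₂)², so rate at 1.80 m:
(0.354/1.80)² = 0.03868, so 13.5 × 0.03868 = 0.5222 mR/h.
Dose = rate × time = 0.5222 mR/h × 6.900 h = 3.603 mR.

3.60 mR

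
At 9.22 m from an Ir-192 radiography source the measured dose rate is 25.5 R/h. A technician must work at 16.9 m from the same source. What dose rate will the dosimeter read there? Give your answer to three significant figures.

7.59 R/h

Applying the 1/r² law, scaling from 9.22 m to 16.9 m:
25.5 × (9.22/16.9)² = 25.5 × 0.2976 = 7.589 R/h.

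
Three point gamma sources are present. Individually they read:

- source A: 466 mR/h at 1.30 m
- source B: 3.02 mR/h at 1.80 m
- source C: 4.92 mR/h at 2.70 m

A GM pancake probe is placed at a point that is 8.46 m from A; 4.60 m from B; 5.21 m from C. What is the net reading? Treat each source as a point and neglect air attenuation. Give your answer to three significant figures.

Each source contributes Iᵢ·(dᵢ/rᵢ)²; contributions add.
A: 466 × (1.30/8.46)² = 11.00 mR/h
B: 3.02 × (1.80/4.60)² = 0.4624 mR/h
C: 4.92 × (2.70/5.21)² = 1.321 mR/h
Total = 11.00 + 0.4624 + 1.321 = 12.78 mR/h.

12.8 mR/h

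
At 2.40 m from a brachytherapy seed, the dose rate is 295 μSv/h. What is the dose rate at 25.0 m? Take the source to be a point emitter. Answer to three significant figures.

Using I₁d₁² = I₂d₂², the rate at 25.0 m is
(2.40/25.0)² = 0.009216, so 295 × 0.009216 = 2.719 μSv/h.

2.72 μSv/h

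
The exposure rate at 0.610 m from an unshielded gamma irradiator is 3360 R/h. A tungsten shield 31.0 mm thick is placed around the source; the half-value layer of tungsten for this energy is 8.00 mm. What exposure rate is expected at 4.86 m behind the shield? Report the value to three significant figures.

3.61 R/h

Distance alone: (0.610/4.86)² = 0.01575, so 3360 × 0.01575 = 52.92 R/h.
Shield: 31.0/8.00 = 3.875 half-value layers → attenuation 2^(−3.875) = 0.06816.
Combined: 52.92 × 0.06816 = 3.607 R/h.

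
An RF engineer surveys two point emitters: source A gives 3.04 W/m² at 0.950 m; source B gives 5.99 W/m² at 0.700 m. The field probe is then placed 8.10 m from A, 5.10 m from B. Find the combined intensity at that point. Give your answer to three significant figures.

0.155 W/m²

Each source contributes Iᵢ·(dᵢ/rᵢ)²; contributions add.
A: 3.04 × (0.950/8.10)² = 0.04182 W/m²
B: 5.99 × (0.700/5.10)² = 0.1128 W/m²
Total = 0.04182 + 0.1128 = 0.1546 W/m².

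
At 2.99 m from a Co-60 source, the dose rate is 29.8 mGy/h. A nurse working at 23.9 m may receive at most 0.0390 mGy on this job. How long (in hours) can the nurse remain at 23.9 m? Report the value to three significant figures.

By the inverse-square law, rate at 23.9 m:
29.8 × (2.99/23.9)² = 29.8 × 0.01565 = 0.4664 mGy/h.
Stay time = 0.0390 mGy ÷ 0.4664 mGy/h = 0.08362 h.

0.0836 h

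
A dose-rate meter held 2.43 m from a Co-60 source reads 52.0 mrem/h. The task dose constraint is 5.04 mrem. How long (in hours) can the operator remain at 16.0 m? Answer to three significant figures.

4.20 h

Using I₁d₁² = I₂d₂², rate at 16.0 m:
52.0 × (2.43/16.0)² = 52.0 × 0.02307 = 1.200 mrem/h.
Stay time = 5.04 mrem ÷ 1.200 mrem/h = 4.200 h.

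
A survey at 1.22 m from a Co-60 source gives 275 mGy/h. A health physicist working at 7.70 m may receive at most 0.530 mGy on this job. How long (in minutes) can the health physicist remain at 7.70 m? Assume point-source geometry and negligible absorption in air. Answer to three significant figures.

4.61 min

Intensity scales as (d₁/d₂)², so rate at 7.70 m:
(1.22/7.70)² = 0.02510, so 275 × 0.02510 = 6.902 mGy/h.
Stay time = 0.530 mGy ÷ 6.902 mGy/h = 0.07679 h = 4.607 min.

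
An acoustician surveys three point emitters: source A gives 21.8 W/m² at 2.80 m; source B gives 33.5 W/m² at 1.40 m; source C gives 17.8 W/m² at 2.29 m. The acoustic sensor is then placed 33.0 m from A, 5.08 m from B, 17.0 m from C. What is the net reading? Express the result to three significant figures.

3.02 W/m²

By superposition, sum each source's inverse-square contribution:
A: 21.8 × (2.80/33.0)² = 0.1569 W/m²
B: 33.5 × (1.40/5.08)² = 2.544 W/m²
C: 17.8 × (2.29/17.0)² = 0.3230 W/m²
Total = 0.1569 + 2.544 + 0.3230 = 3.024 W/m².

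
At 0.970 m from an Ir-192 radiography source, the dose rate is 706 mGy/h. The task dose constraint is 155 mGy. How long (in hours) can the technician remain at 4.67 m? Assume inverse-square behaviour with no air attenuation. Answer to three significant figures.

By the inverse-square law, rate at 4.67 m:
706 × (0.970/4.67)² = 706 × 0.04314 = 30.46 mGy/h.
Stay time = 155 mGy ÷ 30.46 mGy/h = 5.089 h.

5.09 h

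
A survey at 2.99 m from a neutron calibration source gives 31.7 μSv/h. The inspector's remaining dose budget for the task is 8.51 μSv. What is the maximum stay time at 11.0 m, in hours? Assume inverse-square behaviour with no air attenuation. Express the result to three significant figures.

Using I₁d₁² = I₂d₂², rate at 11.0 m:
31.7 × (2.99/11.0)² = 31.7 × 0.07389 = 2.342 μSv/h.
Stay time = 8.51 μSv ÷ 2.342 μSv/h = 3.634 h.

3.63 h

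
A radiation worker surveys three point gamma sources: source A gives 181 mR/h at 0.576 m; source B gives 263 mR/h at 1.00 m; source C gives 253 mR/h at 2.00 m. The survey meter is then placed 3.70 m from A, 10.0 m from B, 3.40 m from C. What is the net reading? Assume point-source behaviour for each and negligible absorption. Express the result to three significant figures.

By superposition, sum each source's inverse-square contribution:
A: 181 × (0.576/3.70)² = 4.387 mR/h
B: 263 × (1.00/10.0)² = 2.630 mR/h
C: 253 × (2.00/3.40)² = 87.54 mR/h
Total = 4.387 + 2.630 + 87.54 = 94.56 mR/h.

94.6 mR/h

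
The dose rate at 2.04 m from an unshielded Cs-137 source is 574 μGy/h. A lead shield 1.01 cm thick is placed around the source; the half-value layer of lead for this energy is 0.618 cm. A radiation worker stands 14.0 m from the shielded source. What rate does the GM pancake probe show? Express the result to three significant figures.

3.93 μGy/h

Distance alone: 574 × (2.04/14.0)² = 574 × 0.02123 = 12.19 μGy/h.
Shield: 1.01/0.618 = 1.634 half-value layers → attenuation 2^(−1.634) = 0.3222.
Combined: 12.19 × 0.3222 = 3.928 μGy/h.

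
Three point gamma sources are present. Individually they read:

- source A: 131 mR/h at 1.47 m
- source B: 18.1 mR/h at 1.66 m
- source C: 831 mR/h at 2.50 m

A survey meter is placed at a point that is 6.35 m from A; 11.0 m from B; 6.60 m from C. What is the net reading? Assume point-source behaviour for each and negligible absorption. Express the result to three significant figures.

By superposition, sum each source's inverse-square contribution:
A: 131 × (1.47/6.35)² = 7.020 mR/h
B: 18.1 × (1.66/11.0)² = 0.4122 mR/h
C: 831 × (2.50/6.60)² = 119.2 mR/h
Total = 7.020 + 0.4122 + 119.2 = 126.6 mR/h.

127 mR/h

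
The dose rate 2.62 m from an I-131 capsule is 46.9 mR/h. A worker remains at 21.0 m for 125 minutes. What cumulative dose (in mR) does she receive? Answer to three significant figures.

Using I₁d₁² = I₂d₂², rate at 21.0 m:
(2.62/21.0)² = 0.01557, so 46.9 × 0.01557 = 0.7302 mR/h.
Dose = rate × time = 0.7302 mR/h × 2.083 h = 1.521 mR.

1.52 mR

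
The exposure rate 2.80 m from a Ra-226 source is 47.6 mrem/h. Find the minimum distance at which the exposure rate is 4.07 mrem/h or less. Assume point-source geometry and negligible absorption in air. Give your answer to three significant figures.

Using I₁d₁² = I₂d₂², d₂ = d₁·√(I₁/I₂).
I₁/I₂ = 47.6/4.07 = 11.70, so d₂ = 2.80 × √11.70 = 9.577 m.

9.58 m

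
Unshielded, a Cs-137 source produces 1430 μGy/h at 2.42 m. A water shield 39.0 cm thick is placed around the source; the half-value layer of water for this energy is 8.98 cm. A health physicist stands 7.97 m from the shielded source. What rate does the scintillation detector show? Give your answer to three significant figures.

6.50 μGy/h

Distance alone: 1430 × (2.42/7.97)² = 1430 × 0.09220 = 131.8 μGy/h.
Shield: 39.0/8.98 = 4.343 half-value layers → attenuation 2^(−4.343) = 0.04928.
Combined: 131.8 × 0.04928 = 6.495 μGy/h.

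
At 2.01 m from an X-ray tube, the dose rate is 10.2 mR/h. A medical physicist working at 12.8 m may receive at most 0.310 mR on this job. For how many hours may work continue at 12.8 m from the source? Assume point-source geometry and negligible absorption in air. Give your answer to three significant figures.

Applying the 1/r² law, rate at 12.8 m:
(2.01/12.8)² = 0.02466, so 10.2 × 0.02466 = 0.2515 mR/h.
Stay time = 0.310 mR ÷ 0.2515 mR/h = 1.233 h.

1.23 h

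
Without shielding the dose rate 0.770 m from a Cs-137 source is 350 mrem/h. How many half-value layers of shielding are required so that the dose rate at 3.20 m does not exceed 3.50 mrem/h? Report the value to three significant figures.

At 3.20 m, distance alone gives 350 × (0.770/3.20)² = 350 × 0.05790 = 20.27 mrem/h.
Further attenuation needed: 20.27/3.50 = 5.791.
n = log₂(5.791) = 2.534 half-value layers.

2.53 half-value layers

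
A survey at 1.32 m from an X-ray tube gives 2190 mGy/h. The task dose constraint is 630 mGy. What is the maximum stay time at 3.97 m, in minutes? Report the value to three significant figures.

By the inverse-square law, rate at 3.97 m:
(1.32/3.97)² = 0.1106, so 2190 × 0.1106 = 242.2 mGy/h.
Stay time = 630 mGy ÷ 242.2 mGy/h = 2.601 h = 156.1 min.

156 min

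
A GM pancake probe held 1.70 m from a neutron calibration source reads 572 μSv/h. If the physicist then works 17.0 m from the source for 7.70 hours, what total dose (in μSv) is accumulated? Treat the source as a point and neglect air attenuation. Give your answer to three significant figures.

44.0 μSv

Using I₁d₁² = I₂d₂², rate at 17.0 m:
572 × (1.70/17.0)² = 572 × 0.01000 = 5.720 μSv/h.
Dose = rate × time = 5.720 μSv/h × 7.700 h = 44.04 μSv.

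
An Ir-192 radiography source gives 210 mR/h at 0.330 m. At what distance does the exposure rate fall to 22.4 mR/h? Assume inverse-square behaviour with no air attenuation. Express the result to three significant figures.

1.01 m

Since intensity falls as 1/r², d₂ = d₁·√(I₁/I₂).
I₁/I₂ = 210/22.4 = 9.375, so d₂ = 0.330 × √9.375 = 1.010 m.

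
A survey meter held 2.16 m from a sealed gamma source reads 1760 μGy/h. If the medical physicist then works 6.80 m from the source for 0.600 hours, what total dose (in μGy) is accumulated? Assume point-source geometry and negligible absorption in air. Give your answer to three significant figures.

Using I₁d₁² = I₂d₂², rate at 6.80 m:
1760 × (2.16/6.80)² = 1760 × 0.1009 = 177.6 μGy/h.
Dose = rate × time = 177.6 μGy/h × 0.6000 h = 106.6 μGy.

107 μGy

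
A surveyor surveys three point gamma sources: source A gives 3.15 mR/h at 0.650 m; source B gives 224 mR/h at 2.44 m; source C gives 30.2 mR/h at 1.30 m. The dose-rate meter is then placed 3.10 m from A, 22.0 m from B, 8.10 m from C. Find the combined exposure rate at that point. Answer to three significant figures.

Each source contributes Iᵢ·(dᵢ/rᵢ)²; contributions add.
A: 3.15 × (0.650/3.10)² = 0.1385 mR/h
B: 224 × (2.44/22.0)² = 2.755 mR/h
C: 30.2 × (1.30/8.10)² = 0.7779 mR/h
Total = 0.1385 + 2.755 + 0.7779 = 3.671 mR/h.

3.67 mR/h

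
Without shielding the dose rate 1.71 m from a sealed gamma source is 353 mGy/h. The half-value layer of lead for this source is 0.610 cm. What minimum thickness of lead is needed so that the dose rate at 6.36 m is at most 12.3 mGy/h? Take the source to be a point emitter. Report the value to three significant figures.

At 6.36 m, distance alone gives 353 × (1.71/6.36)² = 353 × 0.07229 = 25.52 mGy/h.
Further attenuation needed: 25.52/12.3 = 2.075.
n = log₂(2.075) = 1.053 half-value layers.
Thickness = 1.053 × 0.610 cm = 0.6423 cm.

0.642 cm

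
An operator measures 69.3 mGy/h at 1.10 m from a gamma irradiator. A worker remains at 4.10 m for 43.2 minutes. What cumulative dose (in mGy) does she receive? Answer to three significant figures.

By the inverse-square law, rate at 4.10 m:
(1.10/4.10)² = 0.07198, so 69.3 × 0.07198 = 4.988 mGy/h.
Dose = rate × time = 4.988 mGy/h × 0.7200 h = 3.591 mGy.

3.59 mGy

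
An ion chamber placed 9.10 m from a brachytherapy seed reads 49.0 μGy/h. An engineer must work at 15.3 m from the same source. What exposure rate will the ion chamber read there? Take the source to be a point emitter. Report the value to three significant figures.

17.3 μGy/h

Using I₁d₁² = I₂d₂², scaling from 9.10 m to 15.3 m:
49.0 × (9.10/15.3)² = 49.0 × 0.3538 = 17.34 μGy/h.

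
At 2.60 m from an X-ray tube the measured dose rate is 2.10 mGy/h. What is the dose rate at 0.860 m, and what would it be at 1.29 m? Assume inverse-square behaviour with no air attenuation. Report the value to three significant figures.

Applying the 1/r² law,
At 0.860 m: (2.60/0.860)² = 9.140, so 2.10 × 9.140 = 19.19 mGy/h
At 1.29 m: (0.860/1.29)² = 0.4444, so 19.19 × 0.4444 = 8.528 mGy/h.

19.2 mGy/h; 8.53 mGy/h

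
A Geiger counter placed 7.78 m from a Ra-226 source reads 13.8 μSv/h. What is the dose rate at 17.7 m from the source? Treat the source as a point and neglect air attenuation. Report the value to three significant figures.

2.67 μSv/h

Using I₁d₁² = I₂d₂², scaling from 7.78 m to 17.7 m:
13.8 × (7.78/17.7)² = 13.8 × 0.1932 = 2.666 μSv/h.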